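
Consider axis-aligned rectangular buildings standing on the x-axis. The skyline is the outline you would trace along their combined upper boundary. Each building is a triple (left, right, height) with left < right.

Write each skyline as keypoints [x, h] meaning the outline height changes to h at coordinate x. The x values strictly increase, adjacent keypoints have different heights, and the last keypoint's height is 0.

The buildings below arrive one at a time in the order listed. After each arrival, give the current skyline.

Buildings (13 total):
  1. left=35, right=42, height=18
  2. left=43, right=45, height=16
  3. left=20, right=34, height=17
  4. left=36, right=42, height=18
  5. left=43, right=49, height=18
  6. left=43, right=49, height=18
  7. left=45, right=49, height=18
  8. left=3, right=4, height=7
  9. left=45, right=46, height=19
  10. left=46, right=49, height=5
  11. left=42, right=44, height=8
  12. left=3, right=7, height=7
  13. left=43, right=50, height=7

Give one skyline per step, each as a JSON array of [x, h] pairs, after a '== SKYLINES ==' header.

== SKYLINES ==
[[35,18],[42,0]]
[[35,18],[42,0],[43,16],[45,0]]
[[20,17],[34,0],[35,18],[42,0],[43,16],[45,0]]
[[20,17],[34,0],[35,18],[42,0],[43,16],[45,0]]
[[20,17],[34,0],[35,18],[42,0],[43,18],[49,0]]
[[20,17],[34,0],[35,18],[42,0],[43,18],[49,0]]
[[20,17],[34,0],[35,18],[42,0],[43,18],[49,0]]
[[3,7],[4,0],[20,17],[34,0],[35,18],[42,0],[43,18],[49,0]]
[[3,7],[4,0],[20,17],[34,0],[35,18],[42,0],[43,18],[45,19],[46,18],[49,0]]
[[3,7],[4,0],[20,17],[34,0],[35,18],[42,0],[43,18],[45,19],[46,18],[49,0]]
[[3,7],[4,0],[20,17],[34,0],[35,18],[42,8],[43,18],[45,19],[46,18],[49,0]]
[[3,7],[7,0],[20,17],[34,0],[35,18],[42,8],[43,18],[45,19],[46,18],[49,0]]
[[3,7],[7,0],[20,17],[34,0],[35,18],[42,8],[43,18],[45,19],[46,18],[49,7],[50,0]]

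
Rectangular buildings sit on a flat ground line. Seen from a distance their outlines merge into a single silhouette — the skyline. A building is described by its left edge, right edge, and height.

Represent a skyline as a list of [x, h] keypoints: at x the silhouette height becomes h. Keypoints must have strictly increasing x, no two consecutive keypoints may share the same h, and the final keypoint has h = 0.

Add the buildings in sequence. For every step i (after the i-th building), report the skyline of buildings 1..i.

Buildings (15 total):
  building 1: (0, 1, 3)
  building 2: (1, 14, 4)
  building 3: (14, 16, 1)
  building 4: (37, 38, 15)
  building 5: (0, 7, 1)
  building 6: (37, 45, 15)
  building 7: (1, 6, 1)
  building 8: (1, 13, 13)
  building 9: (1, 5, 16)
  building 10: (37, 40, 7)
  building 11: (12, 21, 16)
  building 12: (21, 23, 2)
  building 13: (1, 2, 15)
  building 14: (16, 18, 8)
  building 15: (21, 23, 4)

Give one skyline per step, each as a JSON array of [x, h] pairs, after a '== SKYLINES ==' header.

== SKYLINES ==
[[0,3],[1,0]]
[[0,3],[1,4],[14,0]]
[[0,3],[1,4],[14,1],[16,0]]
[[0,3],[1,4],[14,1],[16,0],[37,15],[38,0]]
[[0,3],[1,4],[14,1],[16,0],[37,15],[38,0]]
[[0,3],[1,4],[14,1],[16,0],[37,15],[45,0]]
[[0,3],[1,4],[14,1],[16,0],[37,15],[45,0]]
[[0,3],[1,13],[13,4],[14,1],[16,0],[37,15],[45,0]]
[[0,3],[1,16],[5,13],[13,4],[14,1],[16,0],[37,15],[45,0]]
[[0,3],[1,16],[5,13],[13,4],[14,1],[16,0],[37,15],[45,0]]
[[0,3],[1,16],[5,13],[12,16],[21,0],[37,15],[45,0]]
[[0,3],[1,16],[5,13],[12,16],[21,2],[23,0],[37,15],[45,0]]
[[0,3],[1,16],[5,13],[12,16],[21,2],[23,0],[37,15],[45,0]]
[[0,3],[1,16],[5,13],[12,16],[21,2],[23,0],[37,15],[45,0]]
[[0,3],[1,16],[5,13],[12,16],[21,4],[23,0],[37,15],[45,0]]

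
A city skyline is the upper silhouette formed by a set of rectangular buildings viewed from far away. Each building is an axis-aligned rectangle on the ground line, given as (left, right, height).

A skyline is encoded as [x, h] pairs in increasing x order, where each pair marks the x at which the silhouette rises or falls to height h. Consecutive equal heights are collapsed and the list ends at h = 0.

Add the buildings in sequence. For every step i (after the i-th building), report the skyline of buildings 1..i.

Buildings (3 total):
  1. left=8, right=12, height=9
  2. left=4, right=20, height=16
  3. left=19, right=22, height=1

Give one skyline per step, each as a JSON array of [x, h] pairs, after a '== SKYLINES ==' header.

== SKYLINES ==
[[8,9],[12,0]]
[[4,16],[20,0]]
[[4,16],[20,1],[22,0]]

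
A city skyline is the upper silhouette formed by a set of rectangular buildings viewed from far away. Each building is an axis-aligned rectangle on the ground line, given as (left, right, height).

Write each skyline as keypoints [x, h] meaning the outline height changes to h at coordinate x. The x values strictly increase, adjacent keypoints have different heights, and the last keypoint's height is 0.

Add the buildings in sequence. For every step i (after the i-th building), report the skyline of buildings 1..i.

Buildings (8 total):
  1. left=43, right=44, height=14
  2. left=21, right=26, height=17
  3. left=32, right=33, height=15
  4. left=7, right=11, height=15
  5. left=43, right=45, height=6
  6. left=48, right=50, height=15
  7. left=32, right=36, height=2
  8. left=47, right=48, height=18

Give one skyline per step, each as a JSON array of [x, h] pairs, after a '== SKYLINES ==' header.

== SKYLINES ==
[[43,14],[44,0]]
[[21,17],[26,0],[43,14],[44,0]]
[[21,17],[26,0],[32,15],[33,0],[43,14],[44,0]]
[[7,15],[11,0],[21,17],[26,0],[32,15],[33,0],[43,14],[44,0]]
[[7,15],[11,0],[21,17],[26,0],[32,15],[33,0],[43,14],[44,6],[45,0]]
[[7,15],[11,0],[21,17],[26,0],[32,15],[33,0],[43,14],[44,6],[45,0],[48,15],[50,0]]
[[7,15],[11,0],[21,17],[26,0],[32,15],[33,2],[36,0],[43,14],[44,6],[45,0],[48,15],[50,0]]
[[7,15],[11,0],[21,17],[26,0],[32,15],[33,2],[36,0],[43,14],[44,6],[45,0],[47,18],[48,15],[50,0]]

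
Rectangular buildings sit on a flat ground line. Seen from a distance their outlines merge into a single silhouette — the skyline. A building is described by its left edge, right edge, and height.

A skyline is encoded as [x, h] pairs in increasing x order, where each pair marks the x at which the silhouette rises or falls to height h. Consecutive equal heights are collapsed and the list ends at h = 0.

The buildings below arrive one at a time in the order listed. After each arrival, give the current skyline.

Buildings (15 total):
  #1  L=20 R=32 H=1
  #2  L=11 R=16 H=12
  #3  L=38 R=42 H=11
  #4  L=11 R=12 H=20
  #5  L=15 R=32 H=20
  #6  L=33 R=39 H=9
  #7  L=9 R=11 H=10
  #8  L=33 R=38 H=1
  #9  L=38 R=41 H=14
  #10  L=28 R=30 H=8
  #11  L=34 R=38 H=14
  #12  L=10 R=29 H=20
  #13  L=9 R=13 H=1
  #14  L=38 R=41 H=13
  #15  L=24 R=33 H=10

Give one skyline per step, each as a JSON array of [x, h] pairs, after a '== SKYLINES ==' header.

== SKYLINES ==
[[20,1],[32,0]]
[[11,12],[16,0],[20,1],[32,0]]
[[11,12],[16,0],[20,1],[32,0],[38,11],[42,0]]
[[11,20],[12,12],[16,0],[20,1],[32,0],[38,11],[42,0]]
[[11,20],[12,12],[15,20],[32,0],[38,11],[42,0]]
[[11,20],[12,12],[15,20],[32,0],[33,9],[38,11],[42,0]]
[[9,10],[11,20],[12,12],[15,20],[32,0],[33,9],[38,11],[42,0]]
[[9,10],[11,20],[12,12],[15,20],[32,0],[33,9],[38,11],[42,0]]
[[9,10],[11,20],[12,12],[15,20],[32,0],[33,9],[38,14],[41,11],[42,0]]
[[9,10],[11,20],[12,12],[15,20],[32,0],[33,9],[38,14],[41,11],[42,0]]
[[9,10],[11,20],[12,12],[15,20],[32,0],[33,9],[34,14],[41,11],[42,0]]
[[9,10],[10,20],[32,0],[33,9],[34,14],[41,11],[42,0]]
[[9,10],[10,20],[32,0],[33,9],[34,14],[41,11],[42,0]]
[[9,10],[10,20],[32,0],[33,9],[34,14],[41,11],[42,0]]
[[9,10],[10,20],[32,10],[33,9],[34,14],[41,11],[42,0]]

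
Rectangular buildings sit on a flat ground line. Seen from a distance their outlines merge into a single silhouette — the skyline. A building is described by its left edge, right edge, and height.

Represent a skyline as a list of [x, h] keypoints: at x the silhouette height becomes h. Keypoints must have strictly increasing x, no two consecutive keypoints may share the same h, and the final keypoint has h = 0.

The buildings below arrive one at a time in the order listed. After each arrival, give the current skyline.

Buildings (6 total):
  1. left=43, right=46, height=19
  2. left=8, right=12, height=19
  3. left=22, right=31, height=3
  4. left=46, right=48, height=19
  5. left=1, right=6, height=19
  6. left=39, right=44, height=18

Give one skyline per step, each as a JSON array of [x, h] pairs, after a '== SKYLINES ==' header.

== SKYLINES ==
[[43,19],[46,0]]
[[8,19],[12,0],[43,19],[46,0]]
[[8,19],[12,0],[22,3],[31,0],[43,19],[46,0]]
[[8,19],[12,0],[22,3],[31,0],[43,19],[48,0]]
[[1,19],[6,0],[8,19],[12,0],[22,3],[31,0],[43,19],[48,0]]
[[1,19],[6,0],[8,19],[12,0],[22,3],[31,0],[39,18],[43,19],[48,0]]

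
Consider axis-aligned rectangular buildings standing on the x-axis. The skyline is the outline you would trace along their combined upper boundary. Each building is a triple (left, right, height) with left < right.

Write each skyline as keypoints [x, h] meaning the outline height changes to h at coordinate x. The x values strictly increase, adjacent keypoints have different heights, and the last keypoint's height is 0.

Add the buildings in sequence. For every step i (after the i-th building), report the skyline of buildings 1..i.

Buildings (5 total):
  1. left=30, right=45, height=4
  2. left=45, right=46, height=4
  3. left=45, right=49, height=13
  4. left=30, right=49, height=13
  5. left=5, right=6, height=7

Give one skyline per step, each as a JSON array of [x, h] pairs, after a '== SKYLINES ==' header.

== SKYLINES ==
[[30,4],[45,0]]
[[30,4],[46,0]]
[[30,4],[45,13],[49,0]]
[[30,13],[49,0]]
[[5,7],[6,0],[30,13],[49,0]]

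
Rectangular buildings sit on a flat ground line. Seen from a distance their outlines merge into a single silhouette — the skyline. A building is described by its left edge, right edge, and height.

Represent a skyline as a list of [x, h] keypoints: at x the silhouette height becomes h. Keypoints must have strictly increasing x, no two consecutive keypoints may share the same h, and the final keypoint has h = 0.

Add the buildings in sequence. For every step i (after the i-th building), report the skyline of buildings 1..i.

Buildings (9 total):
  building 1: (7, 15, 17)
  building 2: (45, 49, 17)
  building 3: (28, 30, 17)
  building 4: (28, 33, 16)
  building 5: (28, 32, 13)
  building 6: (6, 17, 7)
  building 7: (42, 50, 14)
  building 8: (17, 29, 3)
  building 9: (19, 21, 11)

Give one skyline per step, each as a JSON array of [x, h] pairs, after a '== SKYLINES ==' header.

== SKYLINES ==
[[7,17],[15,0]]
[[7,17],[15,0],[45,17],[49,0]]
[[7,17],[15,0],[28,17],[30,0],[45,17],[49,0]]
[[7,17],[15,0],[28,17],[30,16],[33,0],[45,17],[49,0]]
[[7,17],[15,0],[28,17],[30,16],[33,0],[45,17],[49,0]]
[[6,7],[7,17],[15,7],[17,0],[28,17],[30,16],[33,0],[45,17],[49,0]]
[[6,7],[7,17],[15,7],[17,0],[28,17],[30,16],[33,0],[42,14],[45,17],[49,14],[50,0]]
[[6,7],[7,17],[15,7],[17,3],[28,17],[30,16],[33,0],[42,14],[45,17],[49,14],[50,0]]
[[6,7],[7,17],[15,7],[17,3],[19,11],[21,3],[28,17],[30,16],[33,0],[42,14],[45,17],[49,14],[50,0]]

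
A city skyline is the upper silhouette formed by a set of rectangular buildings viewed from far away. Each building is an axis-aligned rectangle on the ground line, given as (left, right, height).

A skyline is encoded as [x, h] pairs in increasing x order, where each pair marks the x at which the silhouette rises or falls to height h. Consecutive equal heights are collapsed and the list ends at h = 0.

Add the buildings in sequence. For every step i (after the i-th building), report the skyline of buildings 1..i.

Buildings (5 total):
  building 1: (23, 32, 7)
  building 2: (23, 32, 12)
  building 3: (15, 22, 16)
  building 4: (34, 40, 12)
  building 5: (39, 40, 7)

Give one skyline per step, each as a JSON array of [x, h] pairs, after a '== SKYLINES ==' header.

== SKYLINES ==
[[23,7],[32,0]]
[[23,12],[32,0]]
[[15,16],[22,0],[23,12],[32,0]]
[[15,16],[22,0],[23,12],[32,0],[34,12],[40,0]]
[[15,16],[22,0],[23,12],[32,0],[34,12],[40,0]]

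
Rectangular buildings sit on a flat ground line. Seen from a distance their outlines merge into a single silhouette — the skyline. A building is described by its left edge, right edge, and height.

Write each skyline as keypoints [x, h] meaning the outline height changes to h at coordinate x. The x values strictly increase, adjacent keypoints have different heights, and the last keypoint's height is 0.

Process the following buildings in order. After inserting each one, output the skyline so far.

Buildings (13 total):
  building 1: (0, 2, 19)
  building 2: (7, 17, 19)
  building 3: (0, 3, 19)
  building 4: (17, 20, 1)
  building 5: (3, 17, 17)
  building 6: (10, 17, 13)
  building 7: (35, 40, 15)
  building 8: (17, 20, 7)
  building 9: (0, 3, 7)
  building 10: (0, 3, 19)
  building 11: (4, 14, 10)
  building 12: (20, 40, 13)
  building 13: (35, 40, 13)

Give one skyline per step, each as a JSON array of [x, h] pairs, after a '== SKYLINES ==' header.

== SKYLINES ==
[[0,19],[2,0]]
[[0,19],[2,0],[7,19],[17,0]]
[[0,19],[3,0],[7,19],[17,0]]
[[0,19],[3,0],[7,19],[17,1],[20,0]]
[[0,19],[3,17],[7,19],[17,1],[20,0]]
[[0,19],[3,17],[7,19],[17,1],[20,0]]
[[0,19],[3,17],[7,19],[17,1],[20,0],[35,15],[40,0]]
[[0,19],[3,17],[7,19],[17,7],[20,0],[35,15],[40,0]]
[[0,19],[3,17],[7,19],[17,7],[20,0],[35,15],[40,0]]
[[0,19],[3,17],[7,19],[17,7],[20,0],[35,15],[40,0]]
[[0,19],[3,17],[7,19],[17,7],[20,0],[35,15],[40,0]]
[[0,19],[3,17],[7,19],[17,7],[20,13],[35,15],[40,0]]
[[0,19],[3,17],[7,19],[17,7],[20,13],[35,15],[40,0]]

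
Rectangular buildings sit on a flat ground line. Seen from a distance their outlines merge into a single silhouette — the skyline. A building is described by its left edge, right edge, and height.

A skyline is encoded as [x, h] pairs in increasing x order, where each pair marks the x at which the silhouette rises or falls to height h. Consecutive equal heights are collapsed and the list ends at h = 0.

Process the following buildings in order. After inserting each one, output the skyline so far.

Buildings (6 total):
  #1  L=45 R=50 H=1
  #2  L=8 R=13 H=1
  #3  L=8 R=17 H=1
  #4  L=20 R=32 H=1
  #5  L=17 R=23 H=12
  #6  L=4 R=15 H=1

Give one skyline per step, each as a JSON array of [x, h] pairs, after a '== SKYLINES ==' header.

== SKYLINES ==
[[45,1],[50,0]]
[[8,1],[13,0],[45,1],[50,0]]
[[8,1],[17,0],[45,1],[50,0]]
[[8,1],[17,0],[20,1],[32,0],[45,1],[50,0]]
[[8,1],[17,12],[23,1],[32,0],[45,1],[50,0]]
[[4,1],[17,12],[23,1],[32,0],[45,1],[50,0]]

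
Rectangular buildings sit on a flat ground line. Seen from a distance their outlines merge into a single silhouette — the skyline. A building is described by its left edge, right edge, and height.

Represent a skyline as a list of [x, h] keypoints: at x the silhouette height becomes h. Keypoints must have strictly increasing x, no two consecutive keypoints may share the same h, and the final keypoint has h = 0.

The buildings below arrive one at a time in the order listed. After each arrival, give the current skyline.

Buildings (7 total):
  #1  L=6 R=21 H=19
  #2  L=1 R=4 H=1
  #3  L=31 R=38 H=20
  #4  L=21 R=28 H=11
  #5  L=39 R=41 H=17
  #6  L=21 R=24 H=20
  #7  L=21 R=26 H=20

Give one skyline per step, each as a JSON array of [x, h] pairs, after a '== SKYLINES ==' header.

== SKYLINES ==
[[6,19],[21,0]]
[[1,1],[4,0],[6,19],[21,0]]
[[1,1],[4,0],[6,19],[21,0],[31,20],[38,0]]
[[1,1],[4,0],[6,19],[21,11],[28,0],[31,20],[38,0]]
[[1,1],[4,0],[6,19],[21,11],[28,0],[31,20],[38,0],[39,17],[41,0]]
[[1,1],[4,0],[6,19],[21,20],[24,11],[28,0],[31,20],[38,0],[39,17],[41,0]]
[[1,1],[4,0],[6,19],[21,20],[26,11],[28,0],[31,20],[38,0],[39,17],[41,0]]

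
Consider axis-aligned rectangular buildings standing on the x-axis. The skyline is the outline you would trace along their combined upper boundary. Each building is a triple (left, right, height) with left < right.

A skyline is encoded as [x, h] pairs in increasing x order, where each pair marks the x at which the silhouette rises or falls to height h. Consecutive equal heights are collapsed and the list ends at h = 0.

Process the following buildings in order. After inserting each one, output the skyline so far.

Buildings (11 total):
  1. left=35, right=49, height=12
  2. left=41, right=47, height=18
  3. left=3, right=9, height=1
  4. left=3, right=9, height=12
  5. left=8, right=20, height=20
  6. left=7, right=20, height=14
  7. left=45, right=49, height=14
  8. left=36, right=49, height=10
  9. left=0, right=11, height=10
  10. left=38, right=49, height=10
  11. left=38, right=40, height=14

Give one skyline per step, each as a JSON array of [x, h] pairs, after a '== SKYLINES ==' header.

== SKYLINES ==
[[35,12],[49,0]]
[[35,12],[41,18],[47,12],[49,0]]
[[3,1],[9,0],[35,12],[41,18],[47,12],[49,0]]
[[3,12],[9,0],[35,12],[41,18],[47,12],[49,0]]
[[3,12],[8,20],[20,0],[35,12],[41,18],[47,12],[49,0]]
[[3,12],[7,14],[8,20],[20,0],[35,12],[41,18],[47,12],[49,0]]
[[3,12],[7,14],[8,20],[20,0],[35,12],[41,18],[47,14],[49,0]]
[[3,12],[7,14],[8,20],[20,0],[35,12],[41,18],[47,14],[49,0]]
[[0,10],[3,12],[7,14],[8,20],[20,0],[35,12],[41,18],[47,14],[49,0]]
[[0,10],[3,12],[7,14],[8,20],[20,0],[35,12],[41,18],[47,14],[49,0]]
[[0,10],[3,12],[7,14],[8,20],[20,0],[35,12],[38,14],[40,12],[41,18],[47,14],[49,0]]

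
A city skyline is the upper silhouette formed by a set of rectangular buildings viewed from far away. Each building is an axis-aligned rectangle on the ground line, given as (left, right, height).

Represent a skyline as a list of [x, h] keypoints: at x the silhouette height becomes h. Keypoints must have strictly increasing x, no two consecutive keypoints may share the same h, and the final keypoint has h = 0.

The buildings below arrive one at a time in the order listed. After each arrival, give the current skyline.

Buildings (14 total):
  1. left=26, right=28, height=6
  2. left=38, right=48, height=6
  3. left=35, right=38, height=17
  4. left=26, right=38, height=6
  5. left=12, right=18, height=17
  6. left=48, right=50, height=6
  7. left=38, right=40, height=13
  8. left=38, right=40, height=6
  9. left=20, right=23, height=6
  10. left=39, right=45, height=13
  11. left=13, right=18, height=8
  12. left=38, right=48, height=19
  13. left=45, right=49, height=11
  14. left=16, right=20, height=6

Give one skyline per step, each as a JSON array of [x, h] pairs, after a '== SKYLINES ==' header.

== SKYLINES ==
[[26,6],[28,0]]
[[26,6],[28,0],[38,6],[48,0]]
[[26,6],[28,0],[35,17],[38,6],[48,0]]
[[26,6],[35,17],[38,6],[48,0]]
[[12,17],[18,0],[26,6],[35,17],[38,6],[48,0]]
[[12,17],[18,0],[26,6],[35,17],[38,6],[50,0]]
[[12,17],[18,0],[26,6],[35,17],[38,13],[40,6],[50,0]]
[[12,17],[18,0],[26,6],[35,17],[38,13],[40,6],[50,0]]
[[12,17],[18,0],[20,6],[23,0],[26,6],[35,17],[38,13],[40,6],[50,0]]
[[12,17],[18,0],[20,6],[23,0],[26,6],[35,17],[38,13],[45,6],[50,0]]
[[12,17],[18,0],[20,6],[23,0],[26,6],[35,17],[38,13],[45,6],[50,0]]
[[12,17],[18,0],[20,6],[23,0],[26,6],[35,17],[38,19],[48,6],[50,0]]
[[12,17],[18,0],[20,6],[23,0],[26,6],[35,17],[38,19],[48,11],[49,6],[50,0]]
[[12,17],[18,6],[23,0],[26,6],[35,17],[38,19],[48,11],[49,6],[50,0]]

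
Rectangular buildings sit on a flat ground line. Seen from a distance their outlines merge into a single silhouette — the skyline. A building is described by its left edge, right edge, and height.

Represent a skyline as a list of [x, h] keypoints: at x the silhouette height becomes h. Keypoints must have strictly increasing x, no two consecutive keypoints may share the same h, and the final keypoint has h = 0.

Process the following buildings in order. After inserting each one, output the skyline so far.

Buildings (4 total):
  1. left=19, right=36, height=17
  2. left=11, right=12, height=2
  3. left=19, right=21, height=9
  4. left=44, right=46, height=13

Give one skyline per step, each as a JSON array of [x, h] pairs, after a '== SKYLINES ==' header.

== SKYLINES ==
[[19,17],[36,0]]
[[11,2],[12,0],[19,17],[36,0]]
[[11,2],[12,0],[19,17],[36,0]]
[[11,2],[12,0],[19,17],[36,0],[44,13],[46,0]]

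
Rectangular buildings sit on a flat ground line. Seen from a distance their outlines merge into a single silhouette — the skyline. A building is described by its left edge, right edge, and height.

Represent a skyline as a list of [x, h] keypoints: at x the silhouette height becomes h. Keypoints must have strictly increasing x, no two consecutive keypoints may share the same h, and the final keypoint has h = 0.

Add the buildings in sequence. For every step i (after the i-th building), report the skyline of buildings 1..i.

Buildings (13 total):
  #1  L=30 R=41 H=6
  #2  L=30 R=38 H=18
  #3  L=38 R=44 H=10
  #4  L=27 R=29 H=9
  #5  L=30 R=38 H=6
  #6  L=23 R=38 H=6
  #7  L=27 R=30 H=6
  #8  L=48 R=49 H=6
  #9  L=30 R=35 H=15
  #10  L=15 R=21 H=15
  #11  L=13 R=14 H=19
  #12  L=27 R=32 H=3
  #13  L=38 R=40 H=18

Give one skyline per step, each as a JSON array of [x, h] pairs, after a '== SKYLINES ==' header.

== SKYLINES ==
[[30,6],[41,0]]
[[30,18],[38,6],[41,0]]
[[30,18],[38,10],[44,0]]
[[27,9],[29,0],[30,18],[38,10],[44,0]]
[[27,9],[29,0],[30,18],[38,10],[44,0]]
[[23,6],[27,9],[29,6],[30,18],[38,10],[44,0]]
[[23,6],[27,9],[29,6],[30,18],[38,10],[44,0]]
[[23,6],[27,9],[29,6],[30,18],[38,10],[44,0],[48,6],[49,0]]
[[23,6],[27,9],[29,6],[30,18],[38,10],[44,0],[48,6],[49,0]]
[[15,15],[21,0],[23,6],[27,9],[29,6],[30,18],[38,10],[44,0],[48,6],[49,0]]
[[13,19],[14,0],[15,15],[21,0],[23,6],[27,9],[29,6],[30,18],[38,10],[44,0],[48,6],[49,0]]
[[13,19],[14,0],[15,15],[21,0],[23,6],[27,9],[29,6],[30,18],[38,10],[44,0],[48,6],[49,0]]
[[13,19],[14,0],[15,15],[21,0],[23,6],[27,9],[29,6],[30,18],[40,10],[44,0],[48,6],[49,0]]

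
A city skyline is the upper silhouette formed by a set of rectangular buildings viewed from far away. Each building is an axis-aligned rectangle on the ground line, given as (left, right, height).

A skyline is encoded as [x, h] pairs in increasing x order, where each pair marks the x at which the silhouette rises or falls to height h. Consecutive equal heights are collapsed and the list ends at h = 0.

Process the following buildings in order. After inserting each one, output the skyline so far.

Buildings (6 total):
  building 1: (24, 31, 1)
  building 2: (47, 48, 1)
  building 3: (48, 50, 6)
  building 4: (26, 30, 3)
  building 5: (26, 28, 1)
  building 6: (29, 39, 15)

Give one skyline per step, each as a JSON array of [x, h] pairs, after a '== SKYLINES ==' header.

== SKYLINES ==
[[24,1],[31,0]]
[[24,1],[31,0],[47,1],[48,0]]
[[24,1],[31,0],[47,1],[48,6],[50,0]]
[[24,1],[26,3],[30,1],[31,0],[47,1],[48,6],[50,0]]
[[24,1],[26,3],[30,1],[31,0],[47,1],[48,6],[50,0]]
[[24,1],[26,3],[29,15],[39,0],[47,1],[48,6],[50,0]]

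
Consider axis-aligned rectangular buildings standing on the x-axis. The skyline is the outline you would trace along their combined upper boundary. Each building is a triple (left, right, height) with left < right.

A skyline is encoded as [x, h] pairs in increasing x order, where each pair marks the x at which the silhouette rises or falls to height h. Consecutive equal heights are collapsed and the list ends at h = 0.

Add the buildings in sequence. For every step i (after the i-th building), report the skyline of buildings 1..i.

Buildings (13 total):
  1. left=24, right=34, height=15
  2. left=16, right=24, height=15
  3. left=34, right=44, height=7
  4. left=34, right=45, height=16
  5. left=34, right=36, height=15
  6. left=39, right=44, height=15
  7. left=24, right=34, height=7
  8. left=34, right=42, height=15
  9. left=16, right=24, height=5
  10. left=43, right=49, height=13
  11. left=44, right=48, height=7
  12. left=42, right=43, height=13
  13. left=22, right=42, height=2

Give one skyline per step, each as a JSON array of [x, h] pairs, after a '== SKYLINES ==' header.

== SKYLINES ==
[[24,15],[34,0]]
[[16,15],[34,0]]
[[16,15],[34,7],[44,0]]
[[16,15],[34,16],[45,0]]
[[16,15],[34,16],[45,0]]
[[16,15],[34,16],[45,0]]
[[16,15],[34,16],[45,0]]
[[16,15],[34,16],[45,0]]
[[16,15],[34,16],[45,0]]
[[16,15],[34,16],[45,13],[49,0]]
[[16,15],[34,16],[45,13],[49,0]]
[[16,15],[34,16],[45,13],[49,0]]
[[16,15],[34,16],[45,13],[49,0]]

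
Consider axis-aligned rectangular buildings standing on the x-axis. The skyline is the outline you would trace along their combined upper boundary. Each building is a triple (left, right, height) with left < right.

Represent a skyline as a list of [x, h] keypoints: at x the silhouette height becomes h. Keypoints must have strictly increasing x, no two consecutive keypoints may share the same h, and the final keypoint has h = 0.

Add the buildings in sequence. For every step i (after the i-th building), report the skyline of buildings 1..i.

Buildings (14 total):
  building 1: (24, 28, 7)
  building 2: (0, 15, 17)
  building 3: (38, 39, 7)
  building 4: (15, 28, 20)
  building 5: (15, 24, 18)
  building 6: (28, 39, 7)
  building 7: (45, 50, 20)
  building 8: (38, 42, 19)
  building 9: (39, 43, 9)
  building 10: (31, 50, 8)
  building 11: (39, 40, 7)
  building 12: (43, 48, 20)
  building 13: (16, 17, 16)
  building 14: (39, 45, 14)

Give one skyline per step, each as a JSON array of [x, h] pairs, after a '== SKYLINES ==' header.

== SKYLINES ==
[[24,7],[28,0]]
[[0,17],[15,0],[24,7],[28,0]]
[[0,17],[15,0],[24,7],[28,0],[38,7],[39,0]]
[[0,17],[15,20],[28,0],[38,7],[39,0]]
[[0,17],[15,20],[28,0],[38,7],[39,0]]
[[0,17],[15,20],[28,7],[39,0]]
[[0,17],[15,20],[28,7],[39,0],[45,20],[50,0]]
[[0,17],[15,20],[28,7],[38,19],[42,0],[45,20],[50,0]]
[[0,17],[15,20],[28,7],[38,19],[42,9],[43,0],[45,20],[50,0]]
[[0,17],[15,20],[28,7],[31,8],[38,19],[42,9],[43,8],[45,20],[50,0]]
[[0,17],[15,20],[28,7],[31,8],[38,19],[42,9],[43,8],[45,20],[50,0]]
[[0,17],[15,20],[28,7],[31,8],[38,19],[42,9],[43,20],[50,0]]
[[0,17],[15,20],[28,7],[31,8],[38,19],[42,9],[43,20],[50,0]]
[[0,17],[15,20],[28,7],[31,8],[38,19],[42,14],[43,20],[50,0]]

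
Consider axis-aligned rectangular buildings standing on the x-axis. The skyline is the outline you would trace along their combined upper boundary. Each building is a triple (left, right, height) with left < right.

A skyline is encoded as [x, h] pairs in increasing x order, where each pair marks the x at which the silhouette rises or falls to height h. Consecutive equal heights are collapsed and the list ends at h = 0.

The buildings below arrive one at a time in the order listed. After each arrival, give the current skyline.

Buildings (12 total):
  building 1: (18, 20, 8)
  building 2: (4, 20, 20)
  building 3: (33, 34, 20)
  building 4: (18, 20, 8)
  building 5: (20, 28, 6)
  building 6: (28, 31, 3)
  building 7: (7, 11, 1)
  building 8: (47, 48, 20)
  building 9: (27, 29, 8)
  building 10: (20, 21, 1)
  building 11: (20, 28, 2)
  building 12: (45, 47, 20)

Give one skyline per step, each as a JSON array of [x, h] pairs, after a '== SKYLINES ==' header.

== SKYLINES ==
[[18,8],[20,0]]
[[4,20],[20,0]]
[[4,20],[20,0],[33,20],[34,0]]
[[4,20],[20,0],[33,20],[34,0]]
[[4,20],[20,6],[28,0],[33,20],[34,0]]
[[4,20],[20,6],[28,3],[31,0],[33,20],[34,0]]
[[4,20],[20,6],[28,3],[31,0],[33,20],[34,0]]
[[4,20],[20,6],[28,3],[31,0],[33,20],[34,0],[47,20],[48,0]]
[[4,20],[20,6],[27,8],[29,3],[31,0],[33,20],[34,0],[47,20],[48,0]]
[[4,20],[20,6],[27,8],[29,3],[31,0],[33,20],[34,0],[47,20],[48,0]]
[[4,20],[20,6],[27,8],[29,3],[31,0],[33,20],[34,0],[47,20],[48,0]]
[[4,20],[20,6],[27,8],[29,3],[31,0],[33,20],[34,0],[45,20],[48,0]]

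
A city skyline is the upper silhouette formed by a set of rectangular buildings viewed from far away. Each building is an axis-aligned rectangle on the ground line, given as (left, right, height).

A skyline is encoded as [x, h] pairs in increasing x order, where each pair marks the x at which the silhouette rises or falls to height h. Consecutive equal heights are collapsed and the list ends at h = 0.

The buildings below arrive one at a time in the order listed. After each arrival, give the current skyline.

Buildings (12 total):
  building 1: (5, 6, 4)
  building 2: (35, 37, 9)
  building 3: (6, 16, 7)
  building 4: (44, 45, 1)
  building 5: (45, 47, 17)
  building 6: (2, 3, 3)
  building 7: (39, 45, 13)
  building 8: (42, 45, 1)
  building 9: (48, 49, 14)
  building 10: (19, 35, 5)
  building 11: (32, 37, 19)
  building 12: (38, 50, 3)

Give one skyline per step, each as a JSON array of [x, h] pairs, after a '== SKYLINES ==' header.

== SKYLINES ==
[[5,4],[6,0]]
[[5,4],[6,0],[35,9],[37,0]]
[[5,4],[6,7],[16,0],[35,9],[37,0]]
[[5,4],[6,7],[16,0],[35,9],[37,0],[44,1],[45,0]]
[[5,4],[6,7],[16,0],[35,9],[37,0],[44,1],[45,17],[47,0]]
[[2,3],[3,0],[5,4],[6,7],[16,0],[35,9],[37,0],[44,1],[45,17],[47,0]]
[[2,3],[3,0],[5,4],[6,7],[16,0],[35,9],[37,0],[39,13],[45,17],[47,0]]
[[2,3],[3,0],[5,4],[6,7],[16,0],[35,9],[37,0],[39,13],[45,17],[47,0]]
[[2,3],[3,0],[5,4],[6,7],[16,0],[35,9],[37,0],[39,13],[45,17],[47,0],[48,14],[49,0]]
[[2,3],[3,0],[5,4],[6,7],[16,0],[19,5],[35,9],[37,0],[39,13],[45,17],[47,0],[48,14],[49,0]]
[[2,3],[3,0],[5,4],[6,7],[16,0],[19,5],[32,19],[37,0],[39,13],[45,17],[47,0],[48,14],[49,0]]
[[2,3],[3,0],[5,4],[6,7],[16,0],[19,5],[32,19],[37,0],[38,3],[39,13],[45,17],[47,3],[48,14],[49,3],[50,0]]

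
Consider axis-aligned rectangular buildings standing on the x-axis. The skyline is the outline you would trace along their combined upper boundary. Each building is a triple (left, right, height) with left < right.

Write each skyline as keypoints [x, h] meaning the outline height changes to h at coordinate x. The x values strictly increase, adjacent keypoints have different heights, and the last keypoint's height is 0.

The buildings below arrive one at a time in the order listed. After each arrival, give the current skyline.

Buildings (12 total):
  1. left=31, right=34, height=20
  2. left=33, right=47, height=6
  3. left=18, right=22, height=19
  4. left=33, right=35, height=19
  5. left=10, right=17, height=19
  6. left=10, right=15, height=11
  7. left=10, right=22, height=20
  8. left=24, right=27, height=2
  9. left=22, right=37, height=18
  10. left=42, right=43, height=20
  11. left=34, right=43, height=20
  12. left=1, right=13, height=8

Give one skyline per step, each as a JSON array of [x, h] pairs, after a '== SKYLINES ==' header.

== SKYLINES ==
[[31,20],[34,0]]
[[31,20],[34,6],[47,0]]
[[18,19],[22,0],[31,20],[34,6],[47,0]]
[[18,19],[22,0],[31,20],[34,19],[35,6],[47,0]]
[[10,19],[17,0],[18,19],[22,0],[31,20],[34,19],[35,6],[47,0]]
[[10,19],[17,0],[18,19],[22,0],[31,20],[34,19],[35,6],[47,0]]
[[10,20],[22,0],[31,20],[34,19],[35,6],[47,0]]
[[10,20],[22,0],[24,2],[27,0],[31,20],[34,19],[35,6],[47,0]]
[[10,20],[22,18],[31,20],[34,19],[35,18],[37,6],[47,0]]
[[10,20],[22,18],[31,20],[34,19],[35,18],[37,6],[42,20],[43,6],[47,0]]
[[10,20],[22,18],[31,20],[43,6],[47,0]]
[[1,8],[10,20],[22,18],[31,20],[43,6],[47,0]]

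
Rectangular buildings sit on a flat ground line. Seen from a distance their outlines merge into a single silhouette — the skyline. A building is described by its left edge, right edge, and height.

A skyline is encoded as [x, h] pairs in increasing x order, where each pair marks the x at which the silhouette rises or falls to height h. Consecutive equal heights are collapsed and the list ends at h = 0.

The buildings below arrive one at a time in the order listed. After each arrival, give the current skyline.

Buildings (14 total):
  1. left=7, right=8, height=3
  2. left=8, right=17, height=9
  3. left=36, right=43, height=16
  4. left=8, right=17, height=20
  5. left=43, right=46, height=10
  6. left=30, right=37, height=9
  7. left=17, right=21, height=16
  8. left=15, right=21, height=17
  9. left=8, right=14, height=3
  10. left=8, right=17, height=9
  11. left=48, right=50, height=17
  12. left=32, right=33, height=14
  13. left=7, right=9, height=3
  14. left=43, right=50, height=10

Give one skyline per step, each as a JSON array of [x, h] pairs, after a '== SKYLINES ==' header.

== SKYLINES ==
[[7,3],[8,0]]
[[7,3],[8,9],[17,0]]
[[7,3],[8,9],[17,0],[36,16],[43,0]]
[[7,3],[8,20],[17,0],[36,16],[43,0]]
[[7,3],[8,20],[17,0],[36,16],[43,10],[46,0]]
[[7,3],[8,20],[17,0],[30,9],[36,16],[43,10],[46,0]]
[[7,3],[8,20],[17,16],[21,0],[30,9],[36,16],[43,10],[46,0]]
[[7,3],[8,20],[17,17],[21,0],[30,9],[36,16],[43,10],[46,0]]
[[7,3],[8,20],[17,17],[21,0],[30,9],[36,16],[43,10],[46,0]]
[[7,3],[8,20],[17,17],[21,0],[30,9],[36,16],[43,10],[46,0]]
[[7,3],[8,20],[17,17],[21,0],[30,9],[36,16],[43,10],[46,0],[48,17],[50,0]]
[[7,3],[8,20],[17,17],[21,0],[30,9],[32,14],[33,9],[36,16],[43,10],[46,0],[48,17],[50,0]]
[[7,3],[8,20],[17,17],[21,0],[30,9],[32,14],[33,9],[36,16],[43,10],[46,0],[48,17],[50,0]]
[[7,3],[8,20],[17,17],[21,0],[30,9],[32,14],[33,9],[36,16],[43,10],[48,17],[50,0]]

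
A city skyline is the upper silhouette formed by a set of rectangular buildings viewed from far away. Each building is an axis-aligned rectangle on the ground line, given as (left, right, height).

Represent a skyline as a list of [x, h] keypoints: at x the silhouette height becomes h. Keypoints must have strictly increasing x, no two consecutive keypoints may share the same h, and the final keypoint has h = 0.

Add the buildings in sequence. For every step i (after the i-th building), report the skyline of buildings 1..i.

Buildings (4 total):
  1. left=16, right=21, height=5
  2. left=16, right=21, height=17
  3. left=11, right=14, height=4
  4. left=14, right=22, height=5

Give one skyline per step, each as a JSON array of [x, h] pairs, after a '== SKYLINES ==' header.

== SKYLINES ==
[[16,5],[21,0]]
[[16,17],[21,0]]
[[11,4],[14,0],[16,17],[21,0]]
[[11,4],[14,5],[16,17],[21,5],[22,0]]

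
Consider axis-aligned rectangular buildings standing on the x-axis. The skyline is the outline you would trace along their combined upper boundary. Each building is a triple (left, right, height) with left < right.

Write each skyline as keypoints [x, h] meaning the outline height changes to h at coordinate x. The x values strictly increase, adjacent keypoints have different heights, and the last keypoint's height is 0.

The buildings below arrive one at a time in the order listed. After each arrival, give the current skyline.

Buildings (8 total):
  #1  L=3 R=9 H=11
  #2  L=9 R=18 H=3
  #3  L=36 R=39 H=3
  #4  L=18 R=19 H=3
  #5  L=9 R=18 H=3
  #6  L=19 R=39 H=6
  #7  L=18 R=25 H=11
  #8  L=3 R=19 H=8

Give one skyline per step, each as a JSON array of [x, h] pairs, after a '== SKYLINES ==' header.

== SKYLINES ==
[[3,11],[9,0]]
[[3,11],[9,3],[18,0]]
[[3,11],[9,3],[18,0],[36,3],[39,0]]
[[3,11],[9,3],[19,0],[36,3],[39,0]]
[[3,11],[9,3],[19,0],[36,3],[39,0]]
[[3,11],[9,3],[19,6],[39,0]]
[[3,11],[9,3],[18,11],[25,6],[39,0]]
[[3,11],[9,8],[18,11],[25,6],[39,0]]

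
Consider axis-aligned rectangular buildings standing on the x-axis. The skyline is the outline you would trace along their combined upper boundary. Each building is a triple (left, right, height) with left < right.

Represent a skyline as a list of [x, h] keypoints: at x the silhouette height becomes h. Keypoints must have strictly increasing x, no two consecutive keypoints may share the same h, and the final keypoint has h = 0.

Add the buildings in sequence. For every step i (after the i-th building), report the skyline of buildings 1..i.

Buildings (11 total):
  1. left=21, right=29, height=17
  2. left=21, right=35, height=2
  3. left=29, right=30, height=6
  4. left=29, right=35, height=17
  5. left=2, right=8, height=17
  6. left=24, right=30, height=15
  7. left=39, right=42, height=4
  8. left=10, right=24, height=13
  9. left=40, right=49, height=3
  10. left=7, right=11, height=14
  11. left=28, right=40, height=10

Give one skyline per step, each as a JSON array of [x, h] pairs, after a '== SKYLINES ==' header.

== SKYLINES ==
[[21,17],[29,0]]
[[21,17],[29,2],[35,0]]
[[21,17],[29,6],[30,2],[35,0]]
[[21,17],[35,0]]
[[2,17],[8,0],[21,17],[35,0]]
[[2,17],[8,0],[21,17],[35,0]]
[[2,17],[8,0],[21,17],[35,0],[39,4],[42,0]]
[[2,17],[8,0],[10,13],[21,17],[35,0],[39,4],[42,0]]
[[2,17],[8,0],[10,13],[21,17],[35,0],[39,4],[42,3],[49,0]]
[[2,17],[8,14],[11,13],[21,17],[35,0],[39,4],[42,3],[49,0]]
[[2,17],[8,14],[11,13],[21,17],[35,10],[40,4],[42,3],[49,0]]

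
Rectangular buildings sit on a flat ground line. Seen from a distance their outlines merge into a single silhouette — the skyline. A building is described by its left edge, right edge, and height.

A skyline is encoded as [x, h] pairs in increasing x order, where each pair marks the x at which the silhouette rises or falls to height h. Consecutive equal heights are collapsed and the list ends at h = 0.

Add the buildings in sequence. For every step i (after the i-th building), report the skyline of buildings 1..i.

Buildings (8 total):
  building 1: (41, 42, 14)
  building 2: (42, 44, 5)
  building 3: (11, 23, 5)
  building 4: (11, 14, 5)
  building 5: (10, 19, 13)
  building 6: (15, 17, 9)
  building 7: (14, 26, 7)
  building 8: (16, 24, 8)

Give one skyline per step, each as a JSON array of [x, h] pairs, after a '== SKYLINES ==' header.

== SKYLINES ==
[[41,14],[42,0]]
[[41,14],[42,5],[44,0]]
[[11,5],[23,0],[41,14],[42,5],[44,0]]
[[11,5],[23,0],[41,14],[42,5],[44,0]]
[[10,13],[19,5],[23,0],[41,14],[42,5],[44,0]]
[[10,13],[19,5],[23,0],[41,14],[42,5],[44,0]]
[[10,13],[19,7],[26,0],[41,14],[42,5],[44,0]]
[[10,13],[19,8],[24,7],[26,0],[41,14],[42,5],[44,0]]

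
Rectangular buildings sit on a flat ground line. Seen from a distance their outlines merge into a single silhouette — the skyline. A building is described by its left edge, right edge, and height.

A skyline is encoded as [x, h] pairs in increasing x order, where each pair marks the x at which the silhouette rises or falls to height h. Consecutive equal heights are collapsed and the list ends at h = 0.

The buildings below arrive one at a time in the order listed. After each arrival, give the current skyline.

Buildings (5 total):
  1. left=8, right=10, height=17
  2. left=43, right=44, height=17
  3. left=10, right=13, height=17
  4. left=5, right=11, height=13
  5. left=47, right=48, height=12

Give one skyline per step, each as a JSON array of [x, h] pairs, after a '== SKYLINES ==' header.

== SKYLINES ==
[[8,17],[10,0]]
[[8,17],[10,0],[43,17],[44,0]]
[[8,17],[13,0],[43,17],[44,0]]
[[5,13],[8,17],[13,0],[43,17],[44,0]]
[[5,13],[8,17],[13,0],[43,17],[44,0],[47,12],[48,0]]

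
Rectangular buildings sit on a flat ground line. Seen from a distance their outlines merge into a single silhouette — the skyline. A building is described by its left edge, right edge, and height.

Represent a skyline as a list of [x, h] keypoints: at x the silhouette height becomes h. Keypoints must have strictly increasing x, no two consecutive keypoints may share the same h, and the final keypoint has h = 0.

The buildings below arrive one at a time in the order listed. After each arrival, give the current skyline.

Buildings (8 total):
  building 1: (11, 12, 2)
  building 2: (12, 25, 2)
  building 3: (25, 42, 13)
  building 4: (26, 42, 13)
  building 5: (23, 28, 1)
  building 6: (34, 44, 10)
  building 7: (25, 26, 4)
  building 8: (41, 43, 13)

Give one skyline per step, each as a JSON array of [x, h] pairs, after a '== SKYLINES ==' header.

== SKYLINES ==
[[11,2],[12,0]]
[[11,2],[25,0]]
[[11,2],[25,13],[42,0]]
[[11,2],[25,13],[42,0]]
[[11,2],[25,13],[42,0]]
[[11,2],[25,13],[42,10],[44,0]]
[[11,2],[25,13],[42,10],[44,0]]
[[11,2],[25,13],[43,10],[44,0]]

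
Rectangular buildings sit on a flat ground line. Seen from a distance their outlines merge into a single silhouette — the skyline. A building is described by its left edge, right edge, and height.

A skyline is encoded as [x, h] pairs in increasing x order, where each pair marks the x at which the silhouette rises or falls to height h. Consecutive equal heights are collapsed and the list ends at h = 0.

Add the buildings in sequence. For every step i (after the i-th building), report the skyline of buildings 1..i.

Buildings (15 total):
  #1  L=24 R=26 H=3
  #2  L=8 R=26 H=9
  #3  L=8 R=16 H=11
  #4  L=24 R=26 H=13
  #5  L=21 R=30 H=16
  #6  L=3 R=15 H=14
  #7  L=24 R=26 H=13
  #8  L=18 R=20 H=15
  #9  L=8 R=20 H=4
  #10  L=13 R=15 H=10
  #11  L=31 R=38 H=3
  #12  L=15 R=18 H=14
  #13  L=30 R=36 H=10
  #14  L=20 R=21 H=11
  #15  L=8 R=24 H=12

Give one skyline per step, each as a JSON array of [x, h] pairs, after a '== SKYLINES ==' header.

== SKYLINES ==
[[24,3],[26,0]]
[[8,9],[26,0]]
[[8,11],[16,9],[26,0]]
[[8,11],[16,9],[24,13],[26,0]]
[[8,11],[16,9],[21,16],[30,0]]
[[3,14],[15,11],[16,9],[21,16],[30,0]]
[[3,14],[15,11],[16,9],[21,16],[30,0]]
[[3,14],[15,11],[16,9],[18,15],[20,9],[21,16],[30,0]]
[[3,14],[15,11],[16,9],[18,15],[20,9],[21,16],[30,0]]
[[3,14],[15,11],[16,9],[18,15],[20,9],[21,16],[30,0]]
[[3,14],[15,11],[16,9],[18,15],[20,9],[21,16],[30,0],[31,3],[38,0]]
[[3,14],[18,15],[20,9],[21,16],[30,0],[31,3],[38,0]]
[[3,14],[18,15],[20,9],[21,16],[30,10],[36,3],[38,0]]
[[3,14],[18,15],[20,11],[21,16],[30,10],[36,3],[38,0]]
[[3,14],[18,15],[20,12],[21,16],[30,10],[36,3],[38,0]]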